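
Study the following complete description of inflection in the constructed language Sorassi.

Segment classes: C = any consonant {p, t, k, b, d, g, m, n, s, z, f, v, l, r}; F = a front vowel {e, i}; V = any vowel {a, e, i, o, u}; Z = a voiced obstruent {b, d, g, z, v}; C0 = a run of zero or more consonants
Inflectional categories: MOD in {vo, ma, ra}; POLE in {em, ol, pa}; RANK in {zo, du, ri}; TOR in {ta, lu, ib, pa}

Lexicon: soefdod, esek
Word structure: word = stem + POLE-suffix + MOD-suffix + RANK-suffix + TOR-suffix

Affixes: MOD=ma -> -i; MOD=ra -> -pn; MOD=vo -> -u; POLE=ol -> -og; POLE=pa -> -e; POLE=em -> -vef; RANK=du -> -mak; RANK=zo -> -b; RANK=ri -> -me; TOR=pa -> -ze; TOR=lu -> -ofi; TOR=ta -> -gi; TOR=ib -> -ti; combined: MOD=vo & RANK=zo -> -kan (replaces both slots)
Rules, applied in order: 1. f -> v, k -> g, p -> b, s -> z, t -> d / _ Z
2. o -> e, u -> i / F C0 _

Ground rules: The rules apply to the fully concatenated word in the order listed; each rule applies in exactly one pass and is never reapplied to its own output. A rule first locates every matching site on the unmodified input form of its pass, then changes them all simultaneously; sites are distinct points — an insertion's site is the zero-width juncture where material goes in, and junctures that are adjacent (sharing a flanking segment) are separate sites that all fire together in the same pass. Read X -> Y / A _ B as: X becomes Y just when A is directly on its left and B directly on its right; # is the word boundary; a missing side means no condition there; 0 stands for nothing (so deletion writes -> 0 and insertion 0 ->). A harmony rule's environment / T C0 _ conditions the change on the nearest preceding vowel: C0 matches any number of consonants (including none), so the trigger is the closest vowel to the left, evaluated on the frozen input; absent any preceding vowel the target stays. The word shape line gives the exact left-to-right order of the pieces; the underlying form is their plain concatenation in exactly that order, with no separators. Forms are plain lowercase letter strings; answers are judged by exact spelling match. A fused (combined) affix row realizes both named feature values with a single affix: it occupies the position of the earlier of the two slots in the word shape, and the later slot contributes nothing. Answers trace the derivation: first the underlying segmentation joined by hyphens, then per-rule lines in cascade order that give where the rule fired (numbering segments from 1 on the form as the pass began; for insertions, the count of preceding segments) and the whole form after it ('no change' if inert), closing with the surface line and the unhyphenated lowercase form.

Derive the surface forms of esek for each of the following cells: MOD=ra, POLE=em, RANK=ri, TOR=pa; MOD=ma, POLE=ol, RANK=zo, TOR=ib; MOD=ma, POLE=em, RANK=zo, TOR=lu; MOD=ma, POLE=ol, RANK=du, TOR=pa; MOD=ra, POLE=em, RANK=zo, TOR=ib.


cell MOD=ra, POLE=em, RANK=ri, TOR=pa:
underlying: esek-vef-pn-me-ze
1. f -> v, k -> g, p -> b, s -> z, t -> d / _ Z: fires at position(s) 4: esegvefpnmeze
2. o -> e, u -> i / F C0 _: no change
surface: esegvefpnmeze

cell MOD=ma, POLE=ol, RANK=zo, TOR=ib:
underlying: esek-og-i-b-ti
1. f -> v, k -> g, p -> b, s -> z, t -> d / _ Z: no change
2. o -> e, u -> i / F C0 _: fires at position(s) 5: esekegibti
surface: esekegibti

cell MOD=ma, POLE=em, RANK=zo, TOR=lu:
underlying: esek-vef-i-b-ofi
1. f -> v, k -> g, p -> b, s -> z, t -> d / _ Z: fires at position(s) 4: esegvefibofi
2. o -> e, u -> i / F C0 _: fires at position(s) 10: esegvefibefi
surface: esegvefibefi

cell MOD=ma, POLE=ol, RANK=du, TOR=pa:
underlying: esek-og-i-mak-ze
1. f -> v, k -> g, p -> b, s -> z, t -> d / _ Z: fires at position(s) 10: esekogimagze
2. o -> e, u -> i / F C0 _: fires at position(s) 5: esekegimagze
surface: esekegimagze

cell MOD=ra, POLE=em, RANK=zo, TOR=ib:
underlying: esek-vef-pn-b-ti
1. f -> v, k -> g, p -> b, s -> z, t -> d / _ Z: fires at position(s) 4: esegvefpnbti
2. o -> e, u -> i / F C0 _: no change
surface: esegvefpnbti


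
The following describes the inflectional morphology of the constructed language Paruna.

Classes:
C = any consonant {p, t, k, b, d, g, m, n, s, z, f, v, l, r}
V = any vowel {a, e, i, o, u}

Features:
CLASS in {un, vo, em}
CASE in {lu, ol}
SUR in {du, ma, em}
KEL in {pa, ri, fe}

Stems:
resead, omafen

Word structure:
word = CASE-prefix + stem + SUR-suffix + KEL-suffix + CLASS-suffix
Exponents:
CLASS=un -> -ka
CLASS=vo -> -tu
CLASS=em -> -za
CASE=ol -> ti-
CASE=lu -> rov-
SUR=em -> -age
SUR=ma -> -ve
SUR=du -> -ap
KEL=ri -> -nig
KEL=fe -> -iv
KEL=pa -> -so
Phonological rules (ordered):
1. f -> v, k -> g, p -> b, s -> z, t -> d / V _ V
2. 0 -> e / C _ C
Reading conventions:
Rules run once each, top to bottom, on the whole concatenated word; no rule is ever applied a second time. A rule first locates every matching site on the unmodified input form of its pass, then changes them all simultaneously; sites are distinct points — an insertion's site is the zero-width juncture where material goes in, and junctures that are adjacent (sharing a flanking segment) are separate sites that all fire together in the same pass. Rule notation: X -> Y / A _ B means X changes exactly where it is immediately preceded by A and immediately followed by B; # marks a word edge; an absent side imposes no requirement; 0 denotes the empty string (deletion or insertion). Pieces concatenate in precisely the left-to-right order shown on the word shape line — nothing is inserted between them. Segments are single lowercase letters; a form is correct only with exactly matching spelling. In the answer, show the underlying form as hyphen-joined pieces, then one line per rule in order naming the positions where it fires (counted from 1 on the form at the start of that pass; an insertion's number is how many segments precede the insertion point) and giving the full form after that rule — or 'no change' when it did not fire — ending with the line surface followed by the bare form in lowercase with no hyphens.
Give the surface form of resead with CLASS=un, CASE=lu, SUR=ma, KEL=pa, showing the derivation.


underlying: rov-resead-ve-so-ka
1. f -> v, k -> g, p -> b, s -> z, t -> d / V _ V: fires at position(s) 6, 12, 14: rovrezeadvezoga
2. 0 -> e / C _ C: inserts after position(s) 3, 9: roverezeadevezoga
surface: roverezeadevezoga


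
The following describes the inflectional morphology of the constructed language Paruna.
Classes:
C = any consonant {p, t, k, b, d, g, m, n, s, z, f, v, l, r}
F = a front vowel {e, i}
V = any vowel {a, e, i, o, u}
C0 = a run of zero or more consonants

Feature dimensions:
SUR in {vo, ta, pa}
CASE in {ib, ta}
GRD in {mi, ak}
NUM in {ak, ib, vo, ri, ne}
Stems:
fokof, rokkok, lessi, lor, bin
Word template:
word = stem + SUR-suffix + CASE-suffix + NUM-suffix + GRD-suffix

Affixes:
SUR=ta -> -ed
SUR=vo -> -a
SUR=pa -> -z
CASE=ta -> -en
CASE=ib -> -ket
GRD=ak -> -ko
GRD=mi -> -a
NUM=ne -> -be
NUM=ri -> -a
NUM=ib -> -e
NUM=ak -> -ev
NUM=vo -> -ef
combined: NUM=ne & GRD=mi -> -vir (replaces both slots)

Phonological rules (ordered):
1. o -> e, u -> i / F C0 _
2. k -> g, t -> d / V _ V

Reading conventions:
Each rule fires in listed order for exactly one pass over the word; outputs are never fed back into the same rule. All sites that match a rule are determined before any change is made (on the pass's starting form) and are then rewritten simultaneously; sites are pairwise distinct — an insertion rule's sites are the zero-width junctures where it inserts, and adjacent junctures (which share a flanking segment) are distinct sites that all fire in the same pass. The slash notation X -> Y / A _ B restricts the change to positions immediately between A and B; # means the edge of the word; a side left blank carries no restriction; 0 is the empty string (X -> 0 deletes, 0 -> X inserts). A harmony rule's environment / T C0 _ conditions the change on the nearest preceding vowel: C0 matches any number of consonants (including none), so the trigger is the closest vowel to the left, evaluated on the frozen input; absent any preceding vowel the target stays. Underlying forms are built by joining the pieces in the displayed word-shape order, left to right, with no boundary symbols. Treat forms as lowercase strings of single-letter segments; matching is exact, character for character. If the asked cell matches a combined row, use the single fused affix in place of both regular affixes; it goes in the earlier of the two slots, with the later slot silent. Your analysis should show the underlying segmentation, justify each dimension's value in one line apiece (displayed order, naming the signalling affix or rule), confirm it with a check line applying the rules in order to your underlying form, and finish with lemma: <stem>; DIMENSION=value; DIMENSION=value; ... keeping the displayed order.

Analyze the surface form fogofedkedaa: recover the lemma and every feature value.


underlying: fokof-ed-ket-a-a
SUR=ta - signalled by the affix -ed
CASE=ib - signalled by the affix -ket
GRD=mi - signalled by the affix -a
NUM=ri - signalled by the affix -a
check: fokofedketaa -> fokofedketaa -> fogofedkedaa
lemma: fokof; SUR=ta; CASE=ib; GRD=mi; NUM=ri


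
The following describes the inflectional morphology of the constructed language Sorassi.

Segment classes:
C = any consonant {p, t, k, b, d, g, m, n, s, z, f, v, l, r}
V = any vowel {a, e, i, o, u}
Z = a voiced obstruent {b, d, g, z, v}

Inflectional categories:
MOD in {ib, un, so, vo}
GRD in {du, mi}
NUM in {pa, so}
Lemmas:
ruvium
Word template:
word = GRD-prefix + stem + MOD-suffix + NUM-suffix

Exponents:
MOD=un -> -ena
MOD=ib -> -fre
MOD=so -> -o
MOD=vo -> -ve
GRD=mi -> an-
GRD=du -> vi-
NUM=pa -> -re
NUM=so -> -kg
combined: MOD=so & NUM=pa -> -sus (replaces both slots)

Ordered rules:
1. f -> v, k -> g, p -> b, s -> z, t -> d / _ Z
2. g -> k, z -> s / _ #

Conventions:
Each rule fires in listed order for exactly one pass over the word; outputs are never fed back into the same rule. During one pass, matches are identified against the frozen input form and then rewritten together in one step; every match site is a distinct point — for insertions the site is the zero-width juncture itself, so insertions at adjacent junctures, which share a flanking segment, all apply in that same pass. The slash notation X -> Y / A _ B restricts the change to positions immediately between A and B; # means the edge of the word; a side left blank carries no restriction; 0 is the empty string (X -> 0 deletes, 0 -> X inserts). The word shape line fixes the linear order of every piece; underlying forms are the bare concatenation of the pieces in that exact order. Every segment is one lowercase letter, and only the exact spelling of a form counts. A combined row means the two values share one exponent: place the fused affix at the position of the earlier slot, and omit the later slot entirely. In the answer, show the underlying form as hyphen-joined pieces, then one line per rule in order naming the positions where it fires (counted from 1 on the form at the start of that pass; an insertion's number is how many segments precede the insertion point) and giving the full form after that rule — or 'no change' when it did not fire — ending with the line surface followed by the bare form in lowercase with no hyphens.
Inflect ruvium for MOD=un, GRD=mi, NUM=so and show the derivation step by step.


underlying: an-ruvium-ena-kg
1. f -> v, k -> g, p -> b, s -> z, t -> d / _ Z: fires at position(s) 12: anruviumenagg
2. g -> k, z -> s / _ #: fires at position(s) 13: anruviumenagk
surface: anruviumenagk


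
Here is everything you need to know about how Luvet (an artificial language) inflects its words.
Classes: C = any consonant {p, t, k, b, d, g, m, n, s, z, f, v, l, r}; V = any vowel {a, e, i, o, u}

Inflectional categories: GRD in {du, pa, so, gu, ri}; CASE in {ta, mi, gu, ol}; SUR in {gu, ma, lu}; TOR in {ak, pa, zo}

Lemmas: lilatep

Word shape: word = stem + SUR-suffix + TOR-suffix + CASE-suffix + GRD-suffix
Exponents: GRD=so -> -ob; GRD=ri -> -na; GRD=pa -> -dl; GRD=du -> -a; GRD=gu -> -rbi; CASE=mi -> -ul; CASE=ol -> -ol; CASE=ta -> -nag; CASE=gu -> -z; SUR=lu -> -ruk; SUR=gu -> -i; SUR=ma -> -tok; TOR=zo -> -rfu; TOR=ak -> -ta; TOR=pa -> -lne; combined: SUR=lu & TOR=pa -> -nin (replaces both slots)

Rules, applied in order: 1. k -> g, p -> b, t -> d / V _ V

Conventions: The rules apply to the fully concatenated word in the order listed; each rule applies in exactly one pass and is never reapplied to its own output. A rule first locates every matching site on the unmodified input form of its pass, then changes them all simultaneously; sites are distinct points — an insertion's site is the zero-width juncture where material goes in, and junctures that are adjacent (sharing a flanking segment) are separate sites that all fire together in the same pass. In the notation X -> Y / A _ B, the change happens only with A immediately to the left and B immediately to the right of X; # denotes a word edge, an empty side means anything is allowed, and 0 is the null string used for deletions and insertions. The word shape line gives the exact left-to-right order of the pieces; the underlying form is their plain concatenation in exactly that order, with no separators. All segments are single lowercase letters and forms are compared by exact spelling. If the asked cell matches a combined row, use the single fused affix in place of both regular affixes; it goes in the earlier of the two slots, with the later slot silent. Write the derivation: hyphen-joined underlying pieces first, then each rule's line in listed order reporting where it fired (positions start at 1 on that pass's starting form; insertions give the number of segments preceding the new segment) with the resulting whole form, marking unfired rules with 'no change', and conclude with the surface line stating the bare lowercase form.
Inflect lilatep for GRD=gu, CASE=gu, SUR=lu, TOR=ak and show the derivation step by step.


underlying: lilatep-ruk-ta-z-rbi
1. k -> g, p -> b, t -> d / V _ V: fires at position(s) 5: liladepruktazrbi
surface: liladepruktazrbi


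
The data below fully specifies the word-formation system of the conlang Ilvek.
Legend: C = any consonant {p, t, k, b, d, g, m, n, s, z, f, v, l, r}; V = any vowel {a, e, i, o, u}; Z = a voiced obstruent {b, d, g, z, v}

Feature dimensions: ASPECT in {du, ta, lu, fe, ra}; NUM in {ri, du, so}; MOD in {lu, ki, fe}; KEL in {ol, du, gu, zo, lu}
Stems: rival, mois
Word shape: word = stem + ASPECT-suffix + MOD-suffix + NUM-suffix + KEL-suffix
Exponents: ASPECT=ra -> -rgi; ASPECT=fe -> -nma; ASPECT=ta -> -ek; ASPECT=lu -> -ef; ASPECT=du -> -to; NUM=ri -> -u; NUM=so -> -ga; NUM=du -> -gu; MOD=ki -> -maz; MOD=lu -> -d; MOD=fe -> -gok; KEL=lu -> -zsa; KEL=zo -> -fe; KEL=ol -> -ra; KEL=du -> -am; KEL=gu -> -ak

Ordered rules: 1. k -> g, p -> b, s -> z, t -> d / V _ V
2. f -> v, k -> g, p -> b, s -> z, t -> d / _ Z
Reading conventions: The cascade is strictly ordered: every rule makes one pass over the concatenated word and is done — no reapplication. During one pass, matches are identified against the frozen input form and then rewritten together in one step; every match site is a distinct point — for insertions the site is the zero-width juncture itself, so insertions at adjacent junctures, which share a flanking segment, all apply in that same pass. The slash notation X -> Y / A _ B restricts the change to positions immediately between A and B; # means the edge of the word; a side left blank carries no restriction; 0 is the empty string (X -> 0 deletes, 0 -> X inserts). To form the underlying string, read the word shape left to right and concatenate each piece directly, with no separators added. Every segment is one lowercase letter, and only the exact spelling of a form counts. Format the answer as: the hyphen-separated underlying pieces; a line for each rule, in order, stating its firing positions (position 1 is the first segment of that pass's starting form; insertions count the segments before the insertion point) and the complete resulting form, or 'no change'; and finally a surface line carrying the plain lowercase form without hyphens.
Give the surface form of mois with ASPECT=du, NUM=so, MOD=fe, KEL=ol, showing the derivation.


underlying: mois-to-gok-ga-ra
1. k -> g, p -> b, s -> z, t -> d / V _ V: no change
2. f -> v, k -> g, p -> b, s -> z, t -> d / _ Z: fires at position(s) 9: moistogoggara
surface: moistogoggara


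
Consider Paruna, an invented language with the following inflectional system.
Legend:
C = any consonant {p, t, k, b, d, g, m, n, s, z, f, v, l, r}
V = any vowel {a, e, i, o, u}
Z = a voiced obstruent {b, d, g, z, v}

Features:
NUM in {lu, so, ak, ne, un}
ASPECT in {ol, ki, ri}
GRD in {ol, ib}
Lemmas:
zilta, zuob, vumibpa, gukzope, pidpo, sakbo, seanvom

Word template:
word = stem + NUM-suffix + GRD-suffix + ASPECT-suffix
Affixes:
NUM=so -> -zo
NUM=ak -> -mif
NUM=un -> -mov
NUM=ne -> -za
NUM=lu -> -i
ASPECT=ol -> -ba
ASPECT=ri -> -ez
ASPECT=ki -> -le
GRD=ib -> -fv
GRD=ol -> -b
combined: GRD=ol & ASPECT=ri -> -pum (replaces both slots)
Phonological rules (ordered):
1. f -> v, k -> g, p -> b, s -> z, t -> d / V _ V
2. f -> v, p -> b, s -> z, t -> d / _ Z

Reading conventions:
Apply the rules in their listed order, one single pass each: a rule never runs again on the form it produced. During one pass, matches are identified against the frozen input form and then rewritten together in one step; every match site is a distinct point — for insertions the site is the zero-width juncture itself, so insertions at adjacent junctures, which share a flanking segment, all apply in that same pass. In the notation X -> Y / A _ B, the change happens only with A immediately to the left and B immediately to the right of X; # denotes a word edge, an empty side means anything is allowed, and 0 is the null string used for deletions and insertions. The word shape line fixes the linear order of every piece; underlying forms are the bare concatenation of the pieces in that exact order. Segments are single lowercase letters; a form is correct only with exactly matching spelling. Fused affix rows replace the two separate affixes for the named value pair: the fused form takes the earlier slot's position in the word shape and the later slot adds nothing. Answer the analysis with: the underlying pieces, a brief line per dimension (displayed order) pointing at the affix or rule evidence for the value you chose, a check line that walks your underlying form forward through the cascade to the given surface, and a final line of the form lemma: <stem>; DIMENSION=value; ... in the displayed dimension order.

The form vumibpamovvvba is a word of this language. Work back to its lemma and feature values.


underlying: vumibpa-mov-fv-ba
NUM=un - signalled by the affix -mov
ASPECT=ol - signalled by the affix -ba
GRD=ib - signalled by the affix -fv
check: vumibpamovfvba -> vumibpamovfvba -> vumibpamovvvba
lemma: vumibpa; NUM=un; ASPECT=ol; GRD=ib


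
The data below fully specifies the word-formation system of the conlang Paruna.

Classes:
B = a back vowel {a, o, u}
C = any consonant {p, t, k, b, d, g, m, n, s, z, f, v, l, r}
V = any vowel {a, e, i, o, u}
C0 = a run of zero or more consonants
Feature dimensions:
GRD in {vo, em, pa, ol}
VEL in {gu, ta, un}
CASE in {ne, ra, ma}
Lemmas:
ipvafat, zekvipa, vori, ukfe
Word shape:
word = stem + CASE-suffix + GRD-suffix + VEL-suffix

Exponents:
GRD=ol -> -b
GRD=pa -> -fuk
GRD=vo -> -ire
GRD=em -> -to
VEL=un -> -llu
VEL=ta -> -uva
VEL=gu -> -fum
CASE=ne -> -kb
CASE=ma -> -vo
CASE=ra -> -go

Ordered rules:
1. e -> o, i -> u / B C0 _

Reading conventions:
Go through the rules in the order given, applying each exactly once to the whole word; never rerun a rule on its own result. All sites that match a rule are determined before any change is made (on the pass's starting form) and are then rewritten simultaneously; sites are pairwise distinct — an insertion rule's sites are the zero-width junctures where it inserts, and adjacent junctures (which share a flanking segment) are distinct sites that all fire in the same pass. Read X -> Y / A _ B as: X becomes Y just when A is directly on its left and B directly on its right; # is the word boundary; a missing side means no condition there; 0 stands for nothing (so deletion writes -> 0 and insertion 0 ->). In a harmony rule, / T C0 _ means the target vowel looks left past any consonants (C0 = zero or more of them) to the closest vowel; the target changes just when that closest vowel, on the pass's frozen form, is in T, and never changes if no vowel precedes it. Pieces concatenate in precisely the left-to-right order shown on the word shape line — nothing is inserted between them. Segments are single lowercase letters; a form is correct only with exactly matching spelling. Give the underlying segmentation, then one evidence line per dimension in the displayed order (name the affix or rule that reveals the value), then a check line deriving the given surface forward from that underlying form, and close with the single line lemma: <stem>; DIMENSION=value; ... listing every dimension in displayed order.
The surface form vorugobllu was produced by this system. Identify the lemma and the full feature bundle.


underlying: vori-go-b-llu
GRD=ol - signalled by the affix -b
VEL=un - signalled by the affix -llu
CASE=ra - signalled by the affix -go
check: vorigobllu -> vorugobllu
lemma: vori; GRD=ol; VEL=un; CASE=ra


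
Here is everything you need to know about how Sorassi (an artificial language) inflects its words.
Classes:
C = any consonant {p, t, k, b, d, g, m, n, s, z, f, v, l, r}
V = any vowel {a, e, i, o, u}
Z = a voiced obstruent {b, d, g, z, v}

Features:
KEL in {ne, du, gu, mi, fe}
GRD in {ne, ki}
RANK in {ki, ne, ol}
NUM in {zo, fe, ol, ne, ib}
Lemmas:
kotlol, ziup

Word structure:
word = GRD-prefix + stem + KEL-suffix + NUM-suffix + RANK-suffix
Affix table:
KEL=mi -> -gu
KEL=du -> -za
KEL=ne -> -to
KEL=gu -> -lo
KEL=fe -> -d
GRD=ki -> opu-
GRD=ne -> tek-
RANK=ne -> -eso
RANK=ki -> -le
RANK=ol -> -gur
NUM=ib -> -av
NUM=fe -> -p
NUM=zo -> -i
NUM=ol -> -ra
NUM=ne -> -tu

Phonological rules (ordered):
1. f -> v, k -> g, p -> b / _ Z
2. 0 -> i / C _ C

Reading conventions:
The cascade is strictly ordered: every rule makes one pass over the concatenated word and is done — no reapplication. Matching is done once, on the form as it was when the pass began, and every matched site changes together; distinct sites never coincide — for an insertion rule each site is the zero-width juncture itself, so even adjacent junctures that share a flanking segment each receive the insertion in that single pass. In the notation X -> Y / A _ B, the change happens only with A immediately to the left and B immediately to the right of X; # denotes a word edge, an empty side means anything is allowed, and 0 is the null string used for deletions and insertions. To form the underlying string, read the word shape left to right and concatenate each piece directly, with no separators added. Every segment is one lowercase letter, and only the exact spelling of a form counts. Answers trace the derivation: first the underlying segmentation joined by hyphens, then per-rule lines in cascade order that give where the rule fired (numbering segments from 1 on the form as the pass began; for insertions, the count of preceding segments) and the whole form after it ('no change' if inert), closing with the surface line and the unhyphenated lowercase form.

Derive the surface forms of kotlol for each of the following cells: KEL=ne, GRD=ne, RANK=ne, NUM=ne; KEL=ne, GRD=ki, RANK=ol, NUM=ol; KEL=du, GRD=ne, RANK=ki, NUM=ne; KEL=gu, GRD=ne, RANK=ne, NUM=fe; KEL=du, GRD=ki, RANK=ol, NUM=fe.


cell KEL=ne, GRD=ne, RANK=ne, NUM=ne:
underlying: tek-kotlol-to-tu-eso
1. f -> v, k -> g, p -> b / _ Z: no change
2. 0 -> i / C _ C: inserts after position(s) 3, 6, 9: tekikotilolitotueso
surface: tekikotilolitotueso

cell KEL=ne, GRD=ki, RANK=ol, NUM=ol:
underlying: opu-kotlol-to-ra-gur
1. f -> v, k -> g, p -> b / _ Z: no change
2. 0 -> i / C _ C: inserts after position(s) 6, 9: opukotilolitoragur
surface: opukotilolitoragur

cell KEL=du, GRD=ne, RANK=ki, NUM=ne:
underlying: tek-kotlol-za-tu-le
1. f -> v, k -> g, p -> b / _ Z: no change
2. 0 -> i / C _ C: inserts after position(s) 3, 6, 9: tekikotilolizatule
surface: tekikotilolizatule

cell KEL=gu, GRD=ne, RANK=ne, NUM=fe:
underlying: tek-kotlol-lo-p-eso
1. f -> v, k -> g, p -> b / _ Z: no change
2. 0 -> i / C _ C: inserts after position(s) 3, 6, 9: tekikotilolilopeso
surface: tekikotilolilopeso

cell KEL=du, GRD=ki, RANK=ol, NUM=fe:
underlying: opu-kotlol-za-p-gur
1. f -> v, k -> g, p -> b / _ Z: fires at position(s) 12: opukotlolzabgur
2. 0 -> i / C _ C: inserts after position(s) 6, 9, 12: opukotilolizabigur
surface: opukotilolizabigur


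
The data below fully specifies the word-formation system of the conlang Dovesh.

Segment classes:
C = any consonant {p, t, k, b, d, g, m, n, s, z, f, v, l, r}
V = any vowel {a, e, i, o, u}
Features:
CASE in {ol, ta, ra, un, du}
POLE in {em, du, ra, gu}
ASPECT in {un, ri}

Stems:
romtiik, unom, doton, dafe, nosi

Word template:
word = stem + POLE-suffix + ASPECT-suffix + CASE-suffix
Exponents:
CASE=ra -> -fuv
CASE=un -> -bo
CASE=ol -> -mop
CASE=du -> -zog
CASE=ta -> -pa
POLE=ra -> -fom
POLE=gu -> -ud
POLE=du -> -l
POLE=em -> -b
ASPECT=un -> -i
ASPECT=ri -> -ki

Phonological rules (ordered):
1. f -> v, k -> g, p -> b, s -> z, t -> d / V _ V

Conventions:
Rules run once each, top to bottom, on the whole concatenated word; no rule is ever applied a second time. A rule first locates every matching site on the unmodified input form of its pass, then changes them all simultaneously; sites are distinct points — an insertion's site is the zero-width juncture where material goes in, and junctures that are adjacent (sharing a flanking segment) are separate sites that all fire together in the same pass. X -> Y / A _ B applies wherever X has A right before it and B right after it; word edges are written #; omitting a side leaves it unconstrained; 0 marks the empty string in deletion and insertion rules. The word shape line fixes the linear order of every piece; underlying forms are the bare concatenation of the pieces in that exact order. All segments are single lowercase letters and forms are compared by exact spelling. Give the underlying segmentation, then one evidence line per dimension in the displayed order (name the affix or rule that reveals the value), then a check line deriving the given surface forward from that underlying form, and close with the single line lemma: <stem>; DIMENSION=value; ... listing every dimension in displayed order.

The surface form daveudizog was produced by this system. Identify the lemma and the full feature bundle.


underlying: dafe-ud-i-zog
CASE=du - signalled by the affix -zog
POLE=gu - signalled by the affix -ud
ASPECT=un - signalled by the affix -i
check: dafeudizog -> daveudizog
lemma: dafe; CASE=du; POLE=gu; ASPECT=un


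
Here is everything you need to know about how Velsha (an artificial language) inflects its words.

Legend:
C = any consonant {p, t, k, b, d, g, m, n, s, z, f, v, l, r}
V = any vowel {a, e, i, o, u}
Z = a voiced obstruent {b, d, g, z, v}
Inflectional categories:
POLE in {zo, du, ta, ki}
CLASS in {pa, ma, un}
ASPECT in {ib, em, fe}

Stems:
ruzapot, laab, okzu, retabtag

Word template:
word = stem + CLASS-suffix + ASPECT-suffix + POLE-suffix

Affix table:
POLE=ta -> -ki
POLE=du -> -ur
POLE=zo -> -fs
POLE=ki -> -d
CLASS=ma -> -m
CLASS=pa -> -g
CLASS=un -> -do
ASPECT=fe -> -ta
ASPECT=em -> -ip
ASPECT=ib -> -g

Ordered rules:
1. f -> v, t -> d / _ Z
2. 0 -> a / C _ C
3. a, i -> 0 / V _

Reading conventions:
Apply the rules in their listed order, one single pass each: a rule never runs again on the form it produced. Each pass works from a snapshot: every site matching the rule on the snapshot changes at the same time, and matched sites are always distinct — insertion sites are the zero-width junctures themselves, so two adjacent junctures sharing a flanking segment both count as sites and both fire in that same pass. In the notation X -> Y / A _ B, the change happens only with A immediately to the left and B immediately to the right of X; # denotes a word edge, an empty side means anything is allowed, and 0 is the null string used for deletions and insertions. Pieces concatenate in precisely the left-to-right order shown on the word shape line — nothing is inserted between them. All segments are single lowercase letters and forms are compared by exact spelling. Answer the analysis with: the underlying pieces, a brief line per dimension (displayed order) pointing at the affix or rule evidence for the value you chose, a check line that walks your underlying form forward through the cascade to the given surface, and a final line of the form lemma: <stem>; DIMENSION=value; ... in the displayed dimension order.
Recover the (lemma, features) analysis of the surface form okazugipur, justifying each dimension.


underlying: okzu-g-ip-ur
POLE=du - signalled by the affix -ur
CLASS=pa - signalled by the affix -g
ASPECT=em - signalled by the affix -ip
check: okzugipur -> okzugipur -> okazugipur -> okazugipur
lemma: okzu; POLE=du; CLASS=pa; ASPECT=em


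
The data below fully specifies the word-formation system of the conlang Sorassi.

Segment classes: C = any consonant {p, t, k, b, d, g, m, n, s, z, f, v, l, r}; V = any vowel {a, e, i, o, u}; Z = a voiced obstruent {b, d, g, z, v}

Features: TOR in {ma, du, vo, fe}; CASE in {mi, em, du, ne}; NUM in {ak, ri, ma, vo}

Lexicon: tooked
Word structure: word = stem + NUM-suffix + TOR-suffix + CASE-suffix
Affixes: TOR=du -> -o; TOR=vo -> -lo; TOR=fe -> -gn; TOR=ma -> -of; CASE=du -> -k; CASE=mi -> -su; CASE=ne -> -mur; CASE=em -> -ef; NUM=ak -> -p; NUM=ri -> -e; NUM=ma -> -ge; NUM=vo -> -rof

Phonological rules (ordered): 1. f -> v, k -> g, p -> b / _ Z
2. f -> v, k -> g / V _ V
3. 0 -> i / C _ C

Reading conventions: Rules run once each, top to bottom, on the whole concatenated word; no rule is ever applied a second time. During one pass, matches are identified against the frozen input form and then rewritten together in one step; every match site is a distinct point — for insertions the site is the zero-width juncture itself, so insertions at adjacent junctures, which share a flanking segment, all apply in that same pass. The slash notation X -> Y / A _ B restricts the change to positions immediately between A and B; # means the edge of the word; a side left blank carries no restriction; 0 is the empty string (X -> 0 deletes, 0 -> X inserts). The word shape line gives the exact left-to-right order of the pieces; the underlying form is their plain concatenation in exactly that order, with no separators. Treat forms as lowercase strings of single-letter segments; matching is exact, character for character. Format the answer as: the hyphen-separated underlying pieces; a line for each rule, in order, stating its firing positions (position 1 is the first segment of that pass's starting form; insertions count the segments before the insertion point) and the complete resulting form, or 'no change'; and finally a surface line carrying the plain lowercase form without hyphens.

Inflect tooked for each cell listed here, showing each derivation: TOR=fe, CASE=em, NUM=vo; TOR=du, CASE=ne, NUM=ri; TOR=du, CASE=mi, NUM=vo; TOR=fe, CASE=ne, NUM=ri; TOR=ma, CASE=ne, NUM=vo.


cell TOR=fe, CASE=em, NUM=vo:
underlying: tooked-rof-gn-ef
1. f -> v, k -> g, p -> b / _ Z: fires at position(s) 9: tookedrovgnef
2. f -> v, k -> g / V _ V: fires at position(s) 4: toogedrovgnef
3. 0 -> i / C _ C: inserts after position(s) 6, 9, 10: toogediroviginef
surface: toogediroviginef

cell TOR=du, CASE=ne, NUM=ri:
underlying: tooked-e-o-mur
1. f -> v, k -> g, p -> b / _ Z: no change
2. f -> v, k -> g / V _ V: fires at position(s) 4: toogedeomur
3. 0 -> i / C _ C: no change
surface: toogedeomur

cell TOR=du, CASE=mi, NUM=vo:
underlying: tooked-rof-o-su
1. f -> v, k -> g, p -> b / _ Z: no change
2. f -> v, k -> g / V _ V: fires at position(s) 4, 9: toogedrovosu
3. 0 -> i / C _ C: inserts after position(s) 6: toogedirovosu
surface: toogedirovosu

cell TOR=fe, CASE=ne, NUM=ri:
underlying: tooked-e-gn-mur
1. f -> v, k -> g, p -> b / _ Z: no change
2. f -> v, k -> g / V _ V: fires at position(s) 4: toogedegnmur
3. 0 -> i / C _ C: inserts after position(s) 8, 9: toogedeginimur
surface: toogedeginimur

cell TOR=ma, CASE=ne, NUM=vo:
underlying: tooked-rof-of-mur
1. f -> v, k -> g, p -> b / _ Z: no change
2. f -> v, k -> g / V _ V: fires at position(s) 4, 9: toogedrovofmur
3. 0 -> i / C _ C: inserts after position(s) 6, 11: toogedirovofimur
surface: toogedirovofimur


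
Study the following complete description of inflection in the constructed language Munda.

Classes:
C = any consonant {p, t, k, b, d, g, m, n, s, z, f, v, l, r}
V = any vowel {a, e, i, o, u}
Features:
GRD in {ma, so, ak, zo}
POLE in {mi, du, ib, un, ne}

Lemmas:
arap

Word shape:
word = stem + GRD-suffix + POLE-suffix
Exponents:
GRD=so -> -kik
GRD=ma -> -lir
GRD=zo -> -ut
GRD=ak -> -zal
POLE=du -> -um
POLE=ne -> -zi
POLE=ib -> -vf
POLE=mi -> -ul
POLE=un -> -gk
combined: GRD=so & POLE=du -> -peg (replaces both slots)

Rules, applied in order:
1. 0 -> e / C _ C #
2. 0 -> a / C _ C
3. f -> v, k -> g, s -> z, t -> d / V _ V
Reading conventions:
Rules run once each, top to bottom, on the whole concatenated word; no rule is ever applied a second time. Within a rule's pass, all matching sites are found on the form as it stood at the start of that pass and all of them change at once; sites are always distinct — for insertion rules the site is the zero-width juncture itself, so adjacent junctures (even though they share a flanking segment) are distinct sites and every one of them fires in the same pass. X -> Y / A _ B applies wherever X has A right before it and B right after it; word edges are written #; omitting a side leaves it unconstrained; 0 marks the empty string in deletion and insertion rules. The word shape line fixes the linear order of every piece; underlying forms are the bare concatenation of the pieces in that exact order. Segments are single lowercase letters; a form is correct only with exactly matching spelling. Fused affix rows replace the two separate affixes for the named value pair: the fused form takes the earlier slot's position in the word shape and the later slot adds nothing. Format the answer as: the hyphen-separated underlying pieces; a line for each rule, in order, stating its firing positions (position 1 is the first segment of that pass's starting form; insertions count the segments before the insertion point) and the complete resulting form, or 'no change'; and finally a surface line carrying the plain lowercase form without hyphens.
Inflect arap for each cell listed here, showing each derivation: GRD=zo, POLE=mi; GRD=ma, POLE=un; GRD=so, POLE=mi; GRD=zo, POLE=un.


cell GRD=zo, POLE=mi:
underlying: arap-ut-ul
1. 0 -> e / C _ C #: no change
2. 0 -> a / C _ C: no change
3. f -> v, k -> g, s -> z, t -> d / V _ V: fires at position(s) 6: arapudul
surface: arapudul

cell GRD=ma, POLE=un:
underlying: arap-lir-gk
1. 0 -> e / C _ C #: inserts after position(s) 8: araplirgek
2. 0 -> a / C _ C: inserts after position(s) 4, 7: arapaliragek
3. f -> v, k -> g, s -> z, t -> d / V _ V: no change
surface: arapaliragek

cell GRD=so, POLE=mi:
underlying: arap-kik-ul
1. 0 -> e / C _ C #: no change
2. 0 -> a / C _ C: inserts after position(s) 4: arapakikul
3. f -> v, k -> g, s -> z, t -> d / V _ V: fires at position(s) 6, 8: arapagigul
surface: arapagigul

cell GRD=zo, POLE=un:
underlying: arap-ut-gk
1. 0 -> e / C _ C #: inserts after position(s) 7: araputgek
2. 0 -> a / C _ C: inserts after position(s) 6: araputagek
3. f -> v, k -> g, s -> z, t -> d / V _ V: fires at position(s) 6: arapudagek
surface: arapudagek


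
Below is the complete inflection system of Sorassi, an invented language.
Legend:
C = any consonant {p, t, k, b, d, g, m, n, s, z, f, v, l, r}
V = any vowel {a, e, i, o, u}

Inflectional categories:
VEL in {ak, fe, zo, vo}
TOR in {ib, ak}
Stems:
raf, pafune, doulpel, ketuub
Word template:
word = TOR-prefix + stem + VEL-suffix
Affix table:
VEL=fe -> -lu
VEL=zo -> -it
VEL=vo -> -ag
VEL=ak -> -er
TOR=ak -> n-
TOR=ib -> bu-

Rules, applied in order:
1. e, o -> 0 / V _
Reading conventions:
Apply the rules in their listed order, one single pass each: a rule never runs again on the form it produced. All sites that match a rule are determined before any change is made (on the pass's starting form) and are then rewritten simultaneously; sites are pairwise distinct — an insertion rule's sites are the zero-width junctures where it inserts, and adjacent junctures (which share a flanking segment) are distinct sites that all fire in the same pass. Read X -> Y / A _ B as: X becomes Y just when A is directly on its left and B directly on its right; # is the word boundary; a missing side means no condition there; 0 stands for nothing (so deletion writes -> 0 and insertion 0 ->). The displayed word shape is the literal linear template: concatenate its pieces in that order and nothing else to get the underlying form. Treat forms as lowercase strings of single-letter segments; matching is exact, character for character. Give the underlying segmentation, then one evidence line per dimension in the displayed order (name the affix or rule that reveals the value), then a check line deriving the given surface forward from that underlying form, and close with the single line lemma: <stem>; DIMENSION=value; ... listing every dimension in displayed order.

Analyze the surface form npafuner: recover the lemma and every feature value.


underlying: n-pafune-er
VEL=ak - signalled by the affix -er
TOR=ak - signalled by the affix n-
check: npafuneer -> npafuner
lemma: pafune; VEL=ak; TOR=ak


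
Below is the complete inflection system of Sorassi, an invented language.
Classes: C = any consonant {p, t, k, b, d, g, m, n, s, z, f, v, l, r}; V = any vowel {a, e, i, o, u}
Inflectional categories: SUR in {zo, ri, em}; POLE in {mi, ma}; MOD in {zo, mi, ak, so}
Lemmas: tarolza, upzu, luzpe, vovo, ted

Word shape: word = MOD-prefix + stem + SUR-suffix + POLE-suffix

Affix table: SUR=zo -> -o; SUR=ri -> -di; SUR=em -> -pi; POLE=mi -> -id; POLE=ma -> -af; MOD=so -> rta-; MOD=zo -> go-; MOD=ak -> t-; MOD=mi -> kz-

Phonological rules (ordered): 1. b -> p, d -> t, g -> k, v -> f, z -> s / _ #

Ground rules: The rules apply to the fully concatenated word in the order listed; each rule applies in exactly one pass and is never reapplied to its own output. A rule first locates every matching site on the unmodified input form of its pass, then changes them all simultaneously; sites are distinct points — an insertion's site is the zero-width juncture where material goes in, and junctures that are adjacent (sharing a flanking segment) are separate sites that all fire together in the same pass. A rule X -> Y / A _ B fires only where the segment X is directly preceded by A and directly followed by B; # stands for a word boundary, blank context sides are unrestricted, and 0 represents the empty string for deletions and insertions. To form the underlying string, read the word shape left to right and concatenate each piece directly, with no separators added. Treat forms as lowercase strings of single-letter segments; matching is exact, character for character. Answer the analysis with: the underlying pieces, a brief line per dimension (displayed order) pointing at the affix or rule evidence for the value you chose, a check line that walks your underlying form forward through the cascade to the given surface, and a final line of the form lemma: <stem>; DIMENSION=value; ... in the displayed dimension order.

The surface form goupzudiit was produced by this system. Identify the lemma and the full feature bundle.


underlying: go-upzu-di-id
SUR=ri - signalled by the affix -di
POLE=mi - signalled by the affix -id
MOD=zo - signalled by the affix go-
check: goupzudiid -> goupzudiit
lemma: upzu; SUR=ri; POLE=mi; MOD=zo


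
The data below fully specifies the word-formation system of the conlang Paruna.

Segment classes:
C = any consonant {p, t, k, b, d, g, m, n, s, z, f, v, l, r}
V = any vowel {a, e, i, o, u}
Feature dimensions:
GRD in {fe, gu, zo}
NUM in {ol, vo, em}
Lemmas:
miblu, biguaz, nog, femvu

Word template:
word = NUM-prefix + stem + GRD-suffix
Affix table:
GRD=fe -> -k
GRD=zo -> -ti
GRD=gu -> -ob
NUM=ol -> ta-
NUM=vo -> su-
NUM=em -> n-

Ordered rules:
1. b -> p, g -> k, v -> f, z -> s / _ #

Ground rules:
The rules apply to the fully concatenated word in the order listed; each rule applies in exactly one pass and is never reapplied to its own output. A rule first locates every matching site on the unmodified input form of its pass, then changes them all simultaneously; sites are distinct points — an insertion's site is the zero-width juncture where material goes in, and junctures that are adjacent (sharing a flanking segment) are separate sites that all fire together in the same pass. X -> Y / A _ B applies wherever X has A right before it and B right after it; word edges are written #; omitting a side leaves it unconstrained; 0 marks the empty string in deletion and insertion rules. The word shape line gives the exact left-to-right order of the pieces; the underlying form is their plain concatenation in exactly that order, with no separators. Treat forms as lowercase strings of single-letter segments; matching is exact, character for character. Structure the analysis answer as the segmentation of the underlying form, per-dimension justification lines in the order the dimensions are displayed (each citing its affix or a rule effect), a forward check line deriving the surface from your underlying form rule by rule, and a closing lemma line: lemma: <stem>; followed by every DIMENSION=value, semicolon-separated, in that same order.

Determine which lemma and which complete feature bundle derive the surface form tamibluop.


underlying: ta-miblu-ob
GRD=gu - signalled by the affix -ob
NUM=ol - signalled by the affix ta-
check: tamibluob -> tamibluop
lemma: miblu; GRD=gu; NUM=ol
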